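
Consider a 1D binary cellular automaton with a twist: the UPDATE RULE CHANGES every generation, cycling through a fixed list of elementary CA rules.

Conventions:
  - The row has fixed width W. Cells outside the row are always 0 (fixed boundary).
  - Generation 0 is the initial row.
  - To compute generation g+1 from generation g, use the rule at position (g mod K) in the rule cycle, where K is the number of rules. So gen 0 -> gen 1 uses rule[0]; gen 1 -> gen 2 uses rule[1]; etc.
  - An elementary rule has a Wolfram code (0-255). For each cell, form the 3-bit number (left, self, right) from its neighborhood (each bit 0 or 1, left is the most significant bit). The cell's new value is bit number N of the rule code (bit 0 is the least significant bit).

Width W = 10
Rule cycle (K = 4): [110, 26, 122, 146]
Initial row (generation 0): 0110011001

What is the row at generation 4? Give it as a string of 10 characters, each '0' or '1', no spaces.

Gen 0: 0110011001
Gen 1 (rule 110): 1110111011
Gen 2 (rule 26): 1000100010
Gen 3 (rule 122): 0101010101
Gen 4 (rule 146): 1000000000

Answer: 1000000000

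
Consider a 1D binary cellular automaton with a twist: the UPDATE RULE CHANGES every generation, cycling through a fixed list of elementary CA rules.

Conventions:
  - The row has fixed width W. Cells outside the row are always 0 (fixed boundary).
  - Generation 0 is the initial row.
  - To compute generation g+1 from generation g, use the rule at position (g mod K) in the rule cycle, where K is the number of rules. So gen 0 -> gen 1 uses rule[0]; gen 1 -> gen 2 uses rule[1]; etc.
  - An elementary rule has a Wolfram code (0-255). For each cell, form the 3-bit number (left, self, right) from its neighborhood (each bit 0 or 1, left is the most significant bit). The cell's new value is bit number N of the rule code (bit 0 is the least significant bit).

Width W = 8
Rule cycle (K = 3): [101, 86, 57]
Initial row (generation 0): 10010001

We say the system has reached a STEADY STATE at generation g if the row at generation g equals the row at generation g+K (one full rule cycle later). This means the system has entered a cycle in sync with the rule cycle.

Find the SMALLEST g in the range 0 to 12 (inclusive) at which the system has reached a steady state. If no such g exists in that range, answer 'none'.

Gen 0: 10010001
Gen 1 (rule 101): 10010101
Gen 2 (rule 86): 11110101
Gen 3 (rule 57): 10001010
Gen 4 (rule 101): 10101110
Gen 5 (rule 86): 10100011
Gen 6 (rule 57): 01011010
Gen 7 (rule 101): 01101110
Gen 8 (rule 86): 10100011
Gen 9 (rule 57): 01011010
Gen 10 (rule 101): 01101110
Gen 11 (rule 86): 10100011
Gen 12 (rule 57): 01011010
Gen 13 (rule 101): 01101110
Gen 14 (rule 86): 10100011
Gen 15 (rule 57): 01011010

Answer: 5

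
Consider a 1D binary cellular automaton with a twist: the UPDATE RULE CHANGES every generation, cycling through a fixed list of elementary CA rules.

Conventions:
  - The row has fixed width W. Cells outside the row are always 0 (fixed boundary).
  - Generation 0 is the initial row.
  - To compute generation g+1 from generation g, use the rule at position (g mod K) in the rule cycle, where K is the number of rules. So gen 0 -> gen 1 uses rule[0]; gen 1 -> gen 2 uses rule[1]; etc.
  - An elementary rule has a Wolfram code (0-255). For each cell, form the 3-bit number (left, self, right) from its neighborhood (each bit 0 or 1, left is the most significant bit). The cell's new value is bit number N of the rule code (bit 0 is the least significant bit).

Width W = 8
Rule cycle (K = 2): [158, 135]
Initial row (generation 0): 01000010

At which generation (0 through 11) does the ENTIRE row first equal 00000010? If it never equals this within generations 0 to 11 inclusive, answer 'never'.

Answer: never

Derivation:
Gen 0: 01000010
Gen 1 (rule 158): 11100111
Gen 2 (rule 135): 01001010
Gen 3 (rule 158): 11111011
Gen 4 (rule 135): 01110000
Gen 5 (rule 158): 11101000
Gen 6 (rule 135): 01001011
Gen 7 (rule 158): 11111010
Gen 8 (rule 135): 01110010
Gen 9 (rule 158): 11101111
Gen 10 (rule 135): 01000110
Gen 11 (rule 158): 11101101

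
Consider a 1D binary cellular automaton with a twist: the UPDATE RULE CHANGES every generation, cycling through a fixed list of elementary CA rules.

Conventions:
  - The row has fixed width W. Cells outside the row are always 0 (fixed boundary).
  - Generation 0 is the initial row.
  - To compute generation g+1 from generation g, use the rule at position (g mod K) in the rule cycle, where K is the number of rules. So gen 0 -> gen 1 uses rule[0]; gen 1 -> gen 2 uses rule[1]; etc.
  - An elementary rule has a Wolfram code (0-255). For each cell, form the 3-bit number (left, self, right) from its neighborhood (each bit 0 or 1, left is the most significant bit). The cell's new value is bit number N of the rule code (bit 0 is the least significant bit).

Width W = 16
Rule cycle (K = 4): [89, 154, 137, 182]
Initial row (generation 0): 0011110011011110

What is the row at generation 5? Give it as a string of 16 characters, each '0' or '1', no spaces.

Gen 0: 0011110011011110
Gen 1 (rule 89): 1010011011010011
Gen 2 (rule 154): 0001110010001110
Gen 3 (rule 137): 1101100000101100
Gen 4 (rule 182): 0010010001110010
Gen 5 (rule 89): 1001001101011001

Answer: 1001001101011001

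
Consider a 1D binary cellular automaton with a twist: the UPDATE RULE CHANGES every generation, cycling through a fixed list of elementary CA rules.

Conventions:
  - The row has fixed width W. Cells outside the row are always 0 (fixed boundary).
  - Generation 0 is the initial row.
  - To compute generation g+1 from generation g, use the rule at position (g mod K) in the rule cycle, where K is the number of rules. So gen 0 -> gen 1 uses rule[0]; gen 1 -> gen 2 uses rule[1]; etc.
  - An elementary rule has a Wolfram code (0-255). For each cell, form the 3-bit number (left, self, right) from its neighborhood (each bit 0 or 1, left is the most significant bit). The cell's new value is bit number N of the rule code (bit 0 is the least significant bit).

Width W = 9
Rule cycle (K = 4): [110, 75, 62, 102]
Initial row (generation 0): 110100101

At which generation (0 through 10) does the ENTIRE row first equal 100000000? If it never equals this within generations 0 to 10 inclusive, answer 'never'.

Answer: 7

Derivation:
Gen 0: 110100101
Gen 1 (rule 110): 111101111
Gen 2 (rule 75): 100101001
Gen 3 (rule 62): 111111111
Gen 4 (rule 102): 000000001
Gen 5 (rule 110): 000000011
Gen 6 (rule 75): 111111111
Gen 7 (rule 62): 100000000
Gen 8 (rule 102): 100000000
Gen 9 (rule 110): 100000000
Gen 10 (rule 75): 001111111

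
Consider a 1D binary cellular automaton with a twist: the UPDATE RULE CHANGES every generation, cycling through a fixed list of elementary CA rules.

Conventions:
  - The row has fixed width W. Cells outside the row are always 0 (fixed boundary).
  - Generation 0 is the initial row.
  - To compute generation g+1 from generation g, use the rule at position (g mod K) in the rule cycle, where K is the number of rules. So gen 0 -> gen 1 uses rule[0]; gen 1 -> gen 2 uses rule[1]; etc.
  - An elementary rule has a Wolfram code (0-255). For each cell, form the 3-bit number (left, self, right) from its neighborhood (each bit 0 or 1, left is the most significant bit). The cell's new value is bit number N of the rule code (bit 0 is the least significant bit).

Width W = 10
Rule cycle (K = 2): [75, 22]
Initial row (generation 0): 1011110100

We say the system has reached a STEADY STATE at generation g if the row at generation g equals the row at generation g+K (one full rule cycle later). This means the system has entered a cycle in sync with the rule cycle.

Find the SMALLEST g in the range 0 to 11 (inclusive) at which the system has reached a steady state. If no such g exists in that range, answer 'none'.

Gen 0: 1011110100
Gen 1 (rule 75): 0010010001
Gen 2 (rule 22): 0111111011
Gen 3 (rule 75): 1100001011
Gen 4 (rule 22): 0010011000
Gen 5 (rule 75): 1100111011
Gen 6 (rule 22): 0011000000
Gen 7 (rule 75): 1111011111
Gen 8 (rule 22): 0000000000
Gen 9 (rule 75): 1111111111
Gen 10 (rule 22): 0000000000
Gen 11 (rule 75): 1111111111
Gen 12 (rule 22): 0000000000
Gen 13 (rule 75): 1111111111

Answer: 8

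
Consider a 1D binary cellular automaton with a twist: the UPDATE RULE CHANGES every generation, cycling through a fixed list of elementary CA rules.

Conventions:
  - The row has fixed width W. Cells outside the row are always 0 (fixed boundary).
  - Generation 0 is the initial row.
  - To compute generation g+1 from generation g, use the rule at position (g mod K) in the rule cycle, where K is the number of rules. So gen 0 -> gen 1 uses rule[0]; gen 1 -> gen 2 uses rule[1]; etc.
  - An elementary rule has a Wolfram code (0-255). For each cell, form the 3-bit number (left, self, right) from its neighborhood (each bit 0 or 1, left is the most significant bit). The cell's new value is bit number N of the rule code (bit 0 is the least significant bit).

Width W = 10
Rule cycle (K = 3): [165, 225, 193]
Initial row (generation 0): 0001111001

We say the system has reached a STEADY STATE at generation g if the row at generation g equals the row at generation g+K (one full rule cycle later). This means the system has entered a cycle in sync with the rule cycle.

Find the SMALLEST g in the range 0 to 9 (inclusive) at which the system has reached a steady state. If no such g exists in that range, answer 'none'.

Answer: none

Derivation:
Gen 0: 0001111001
Gen 1 (rule 165): 1100110001
Gen 2 (rule 225): 0100010100
Gen 3 (rule 193): 0001000001
Gen 4 (rule 165): 1101011101
Gen 5 (rule 225): 0110101110
Gen 6 (rule 193): 0010000110
Gen 7 (rule 165): 1010110000
Gen 8 (rule 225): 0101010111
Gen 9 (rule 193): 0000000011
Gen 10 (rule 165): 1111111000
Gen 11 (rule 225): 0111111011
Gen 12 (rule 193): 0011111001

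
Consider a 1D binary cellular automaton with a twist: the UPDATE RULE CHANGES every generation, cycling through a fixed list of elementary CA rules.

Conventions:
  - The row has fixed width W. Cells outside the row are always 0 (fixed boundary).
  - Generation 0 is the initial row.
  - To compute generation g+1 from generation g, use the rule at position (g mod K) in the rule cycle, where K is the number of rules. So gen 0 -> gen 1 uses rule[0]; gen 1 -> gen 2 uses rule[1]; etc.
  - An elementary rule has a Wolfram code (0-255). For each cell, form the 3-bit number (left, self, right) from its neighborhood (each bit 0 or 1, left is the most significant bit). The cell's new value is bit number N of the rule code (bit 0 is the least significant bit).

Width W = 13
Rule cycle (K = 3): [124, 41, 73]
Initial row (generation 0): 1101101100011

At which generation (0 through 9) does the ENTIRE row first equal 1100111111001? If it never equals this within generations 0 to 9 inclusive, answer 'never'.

Gen 0: 1101101100011
Gen 1 (rule 124): 1111111110011
Gen 2 (rule 41): 1000000000010
Gen 3 (rule 73): 0011111111000
Gen 4 (rule 124): 0010000001100
Gen 5 (rule 41): 1000111101001
Gen 6 (rule 73): 0010100100000
Gen 7 (rule 124): 0011110110000
Gen 8 (rule 41): 1010001100111
Gen 9 (rule 73): 0000101100101

Answer: never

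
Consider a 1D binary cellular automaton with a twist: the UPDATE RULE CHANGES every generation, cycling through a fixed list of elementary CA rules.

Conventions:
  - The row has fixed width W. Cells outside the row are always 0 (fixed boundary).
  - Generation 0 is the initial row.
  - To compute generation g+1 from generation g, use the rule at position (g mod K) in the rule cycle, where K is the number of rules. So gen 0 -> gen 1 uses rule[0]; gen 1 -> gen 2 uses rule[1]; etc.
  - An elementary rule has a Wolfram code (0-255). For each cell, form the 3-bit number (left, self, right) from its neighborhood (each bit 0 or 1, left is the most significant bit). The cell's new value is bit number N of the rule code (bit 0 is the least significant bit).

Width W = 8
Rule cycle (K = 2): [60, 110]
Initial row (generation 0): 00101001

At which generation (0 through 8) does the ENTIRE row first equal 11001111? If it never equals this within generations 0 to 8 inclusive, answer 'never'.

Gen 0: 00101001
Gen 1 (rule 60): 00111101
Gen 2 (rule 110): 01100111
Gen 3 (rule 60): 01010100
Gen 4 (rule 110): 11111100
Gen 5 (rule 60): 10000010
Gen 6 (rule 110): 10000110
Gen 7 (rule 60): 11000101
Gen 8 (rule 110): 11001111

Answer: 8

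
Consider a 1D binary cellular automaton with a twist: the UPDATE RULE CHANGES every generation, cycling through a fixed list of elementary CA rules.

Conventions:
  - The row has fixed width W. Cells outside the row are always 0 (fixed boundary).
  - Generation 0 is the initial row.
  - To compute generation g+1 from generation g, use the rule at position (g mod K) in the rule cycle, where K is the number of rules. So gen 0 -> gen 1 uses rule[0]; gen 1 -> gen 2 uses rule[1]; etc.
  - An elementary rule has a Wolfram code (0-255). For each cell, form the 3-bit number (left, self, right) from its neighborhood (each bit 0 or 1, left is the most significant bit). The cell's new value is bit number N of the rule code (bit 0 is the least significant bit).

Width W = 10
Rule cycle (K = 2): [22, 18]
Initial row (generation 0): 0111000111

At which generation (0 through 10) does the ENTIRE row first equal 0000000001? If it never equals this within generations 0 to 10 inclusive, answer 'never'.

Gen 0: 0111000111
Gen 1 (rule 22): 1000101000
Gen 2 (rule 18): 0101000100
Gen 3 (rule 22): 1101101110
Gen 4 (rule 18): 0000000001
Gen 5 (rule 22): 0000000011
Gen 6 (rule 18): 0000000100
Gen 7 (rule 22): 0000001110
Gen 8 (rule 18): 0000010001
Gen 9 (rule 22): 0000111011
Gen 10 (rule 18): 0001000000

Answer: 4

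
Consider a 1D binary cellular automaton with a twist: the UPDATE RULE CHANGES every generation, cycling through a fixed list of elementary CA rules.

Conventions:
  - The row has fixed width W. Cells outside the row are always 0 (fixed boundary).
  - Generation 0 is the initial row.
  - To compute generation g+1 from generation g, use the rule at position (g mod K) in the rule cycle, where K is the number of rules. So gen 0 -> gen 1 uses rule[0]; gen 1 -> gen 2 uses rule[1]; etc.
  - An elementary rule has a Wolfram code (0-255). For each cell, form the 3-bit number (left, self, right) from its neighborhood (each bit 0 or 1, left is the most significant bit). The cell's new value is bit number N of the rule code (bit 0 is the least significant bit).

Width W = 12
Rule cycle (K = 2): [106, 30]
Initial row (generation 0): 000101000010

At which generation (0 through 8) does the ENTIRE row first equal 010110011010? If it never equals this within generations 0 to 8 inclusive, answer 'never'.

Answer: never

Derivation:
Gen 0: 000101000010
Gen 1 (rule 106): 001010000100
Gen 2 (rule 30): 011011001110
Gen 3 (rule 106): 111111011010
Gen 4 (rule 30): 100000010011
Gen 5 (rule 106): 000000100111
Gen 6 (rule 30): 000001111100
Gen 7 (rule 106): 000011000100
Gen 8 (rule 30): 000110101110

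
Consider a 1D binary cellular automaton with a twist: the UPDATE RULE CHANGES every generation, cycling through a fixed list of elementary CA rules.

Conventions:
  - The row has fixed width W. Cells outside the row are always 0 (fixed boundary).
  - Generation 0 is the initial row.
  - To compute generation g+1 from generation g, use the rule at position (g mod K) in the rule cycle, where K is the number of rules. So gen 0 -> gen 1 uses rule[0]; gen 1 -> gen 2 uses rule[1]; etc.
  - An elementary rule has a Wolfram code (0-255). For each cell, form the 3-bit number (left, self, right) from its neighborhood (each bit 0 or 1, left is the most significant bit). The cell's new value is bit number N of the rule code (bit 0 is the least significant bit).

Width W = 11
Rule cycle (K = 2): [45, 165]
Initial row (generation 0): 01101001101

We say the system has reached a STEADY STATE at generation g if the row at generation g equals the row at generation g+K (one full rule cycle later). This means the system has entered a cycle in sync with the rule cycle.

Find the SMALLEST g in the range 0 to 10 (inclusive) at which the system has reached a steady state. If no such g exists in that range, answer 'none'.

Answer: none

Derivation:
Gen 0: 01101001101
Gen 1 (rule 45): 01011001011
Gen 2 (rule 165): 01100001100
Gen 3 (rule 45): 01001101001
Gen 4 (rule 165): 01000011001
Gen 5 (rule 45): 01011010001
Gen 6 (rule 165): 01100110101
Gen 7 (rule 45): 01000101111
Gen 8 (rule 165): 01010110110
Gen 9 (rule 45): 01111101100
Gen 10 (rule 165): 00111010001
Gen 11 (rule 45): 10100110101
Gen 12 (rule 165): 11100001111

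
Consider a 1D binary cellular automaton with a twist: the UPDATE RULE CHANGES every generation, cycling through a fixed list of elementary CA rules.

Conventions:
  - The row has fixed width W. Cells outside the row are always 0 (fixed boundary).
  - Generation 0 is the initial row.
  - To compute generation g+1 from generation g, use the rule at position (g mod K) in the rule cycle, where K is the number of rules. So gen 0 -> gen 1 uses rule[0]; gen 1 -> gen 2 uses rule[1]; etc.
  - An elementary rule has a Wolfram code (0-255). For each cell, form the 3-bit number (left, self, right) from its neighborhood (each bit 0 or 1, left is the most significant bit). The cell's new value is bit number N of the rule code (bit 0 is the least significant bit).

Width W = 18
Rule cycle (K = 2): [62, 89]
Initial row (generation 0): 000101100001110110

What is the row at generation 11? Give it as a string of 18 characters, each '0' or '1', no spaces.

Answer: 100000110110111011

Derivation:
Gen 0: 000101100001110110
Gen 1 (rule 62): 001111010011001101
Gen 2 (rule 89): 101001001011101100
Gen 3 (rule 62): 111111111110011010
Gen 4 (rule 89): 100000000011011001
Gen 5 (rule 62): 110000000110110111
Gen 6 (rule 89): 111111110110110101
Gen 7 (rule 62): 100000001101101111
Gen 8 (rule 89): 011111101101101001
Gen 9 (rule 62): 110000011011011111
Gen 10 (rule 89): 111111011011010001
Gen 11 (rule 62): 100000110110111011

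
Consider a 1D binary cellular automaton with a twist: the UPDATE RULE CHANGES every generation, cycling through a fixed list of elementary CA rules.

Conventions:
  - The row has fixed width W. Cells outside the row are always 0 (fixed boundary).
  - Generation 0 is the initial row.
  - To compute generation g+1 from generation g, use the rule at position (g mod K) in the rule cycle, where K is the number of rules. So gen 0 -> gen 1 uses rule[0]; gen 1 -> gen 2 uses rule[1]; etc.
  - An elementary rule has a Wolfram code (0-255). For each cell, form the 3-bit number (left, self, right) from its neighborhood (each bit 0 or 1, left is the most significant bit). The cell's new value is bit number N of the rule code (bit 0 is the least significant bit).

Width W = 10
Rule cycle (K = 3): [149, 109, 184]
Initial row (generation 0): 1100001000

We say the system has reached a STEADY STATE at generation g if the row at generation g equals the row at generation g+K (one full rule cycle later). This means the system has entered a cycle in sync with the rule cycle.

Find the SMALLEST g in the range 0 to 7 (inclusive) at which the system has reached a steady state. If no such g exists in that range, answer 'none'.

Answer: none

Derivation:
Gen 0: 1100001000
Gen 1 (rule 149): 0011101111
Gen 2 (rule 109): 1010111001
Gen 3 (rule 184): 0101110100
Gen 4 (rule 149): 0100100111
Gen 5 (rule 109): 0100100101
Gen 6 (rule 184): 0010010010
Gen 7 (rule 149): 1011011011
Gen 8 (rule 109): 1111111111
Gen 9 (rule 184): 1111111110
Gen 10 (rule 149): 0111111101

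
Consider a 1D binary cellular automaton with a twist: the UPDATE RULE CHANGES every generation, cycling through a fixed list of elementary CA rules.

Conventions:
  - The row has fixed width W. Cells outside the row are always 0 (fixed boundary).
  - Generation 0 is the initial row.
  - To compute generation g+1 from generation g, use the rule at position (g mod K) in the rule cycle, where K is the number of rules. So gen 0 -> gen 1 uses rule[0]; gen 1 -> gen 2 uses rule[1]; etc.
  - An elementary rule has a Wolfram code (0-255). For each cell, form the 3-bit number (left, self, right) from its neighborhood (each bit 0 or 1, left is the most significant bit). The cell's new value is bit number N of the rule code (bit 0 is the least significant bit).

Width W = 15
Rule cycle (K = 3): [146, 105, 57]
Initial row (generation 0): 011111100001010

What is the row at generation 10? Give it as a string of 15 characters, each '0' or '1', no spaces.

Gen 0: 011111100001010
Gen 1 (rule 146): 101111010010001
Gen 2 (rule 105): 011001100000100
Gen 3 (rule 57): 010101011110011
Gen 4 (rule 146): 100000001101100
Gen 5 (rule 105): 001111101111101
Gen 6 (rule 57): 101000011000010
Gen 7 (rule 146): 000100100100101
Gen 8 (rule 105): 110000000000010
Gen 9 (rule 57): 101111111111001
Gen 10 (rule 146): 000111111110110

Answer: 000111111110110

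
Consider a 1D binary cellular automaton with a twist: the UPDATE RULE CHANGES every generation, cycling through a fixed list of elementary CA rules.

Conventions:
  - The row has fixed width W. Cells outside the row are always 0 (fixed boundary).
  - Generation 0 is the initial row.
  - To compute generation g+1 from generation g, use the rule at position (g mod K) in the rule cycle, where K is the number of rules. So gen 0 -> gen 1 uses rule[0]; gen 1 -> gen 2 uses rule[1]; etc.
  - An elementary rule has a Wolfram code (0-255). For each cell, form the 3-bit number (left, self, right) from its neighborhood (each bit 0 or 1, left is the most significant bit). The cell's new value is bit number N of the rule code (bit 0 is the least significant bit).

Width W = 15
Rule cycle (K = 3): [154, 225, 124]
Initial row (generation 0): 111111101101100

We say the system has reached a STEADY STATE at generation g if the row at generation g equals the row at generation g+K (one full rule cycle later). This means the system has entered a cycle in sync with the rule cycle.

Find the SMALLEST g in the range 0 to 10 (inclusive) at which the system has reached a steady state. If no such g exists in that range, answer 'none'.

Answer: none

Derivation:
Gen 0: 111111101101100
Gen 1 (rule 154): 111111001001010
Gen 2 (rule 225): 011111000000100
Gen 3 (rule 124): 010001100000110
Gen 4 (rule 154): 101011010001101
Gen 5 (rule 225): 010101100100110
Gen 6 (rule 124): 011111110110111
Gen 7 (rule 154): 111111100100110
Gen 8 (rule 225): 011111100000010
Gen 9 (rule 124): 010000110000011
Gen 10 (rule 154): 101001101000110
Gen 11 (rule 225): 010000110010010
Gen 12 (rule 124): 011000111011011
Gen 13 (rule 154): 110101110010010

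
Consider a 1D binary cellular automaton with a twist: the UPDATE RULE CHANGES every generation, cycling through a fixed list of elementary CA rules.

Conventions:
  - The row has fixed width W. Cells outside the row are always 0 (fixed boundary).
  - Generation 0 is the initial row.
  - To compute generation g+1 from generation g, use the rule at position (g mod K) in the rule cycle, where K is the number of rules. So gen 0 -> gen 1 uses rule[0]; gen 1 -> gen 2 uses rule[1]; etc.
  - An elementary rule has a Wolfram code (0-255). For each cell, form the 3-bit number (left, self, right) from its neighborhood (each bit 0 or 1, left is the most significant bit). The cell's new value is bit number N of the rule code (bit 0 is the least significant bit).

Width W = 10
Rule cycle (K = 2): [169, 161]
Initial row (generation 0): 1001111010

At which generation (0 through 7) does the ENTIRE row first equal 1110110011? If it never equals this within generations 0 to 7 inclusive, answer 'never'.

Answer: never

Derivation:
Gen 0: 1001111010
Gen 1 (rule 169): 0001110100
Gen 2 (rule 161): 1100101001
Gen 3 (rule 169): 1000010000
Gen 4 (rule 161): 0011000111
Gen 5 (rule 169): 1010010110
Gen 6 (rule 161): 0100001000
Gen 7 (rule 169): 0001100011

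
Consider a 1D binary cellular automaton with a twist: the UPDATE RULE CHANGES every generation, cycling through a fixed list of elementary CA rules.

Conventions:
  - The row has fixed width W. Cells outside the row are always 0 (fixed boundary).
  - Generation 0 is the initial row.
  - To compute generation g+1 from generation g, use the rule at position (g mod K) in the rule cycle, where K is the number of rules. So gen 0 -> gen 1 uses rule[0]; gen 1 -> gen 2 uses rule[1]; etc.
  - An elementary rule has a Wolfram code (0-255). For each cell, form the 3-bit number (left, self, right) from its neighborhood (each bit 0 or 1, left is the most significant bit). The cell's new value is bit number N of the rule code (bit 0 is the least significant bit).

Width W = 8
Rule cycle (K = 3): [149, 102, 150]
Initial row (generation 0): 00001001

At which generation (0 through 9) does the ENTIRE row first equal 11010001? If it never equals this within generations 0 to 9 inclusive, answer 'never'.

Answer: 6

Derivation:
Gen 0: 00001001
Gen 1 (rule 149): 11101101
Gen 2 (rule 102): 00110111
Gen 3 (rule 150): 01000010
Gen 4 (rule 149): 01111011
Gen 5 (rule 102): 10001101
Gen 6 (rule 150): 11010001
Gen 7 (rule 149): 00011101
Gen 8 (rule 102): 00100111
Gen 9 (rule 150): 01111010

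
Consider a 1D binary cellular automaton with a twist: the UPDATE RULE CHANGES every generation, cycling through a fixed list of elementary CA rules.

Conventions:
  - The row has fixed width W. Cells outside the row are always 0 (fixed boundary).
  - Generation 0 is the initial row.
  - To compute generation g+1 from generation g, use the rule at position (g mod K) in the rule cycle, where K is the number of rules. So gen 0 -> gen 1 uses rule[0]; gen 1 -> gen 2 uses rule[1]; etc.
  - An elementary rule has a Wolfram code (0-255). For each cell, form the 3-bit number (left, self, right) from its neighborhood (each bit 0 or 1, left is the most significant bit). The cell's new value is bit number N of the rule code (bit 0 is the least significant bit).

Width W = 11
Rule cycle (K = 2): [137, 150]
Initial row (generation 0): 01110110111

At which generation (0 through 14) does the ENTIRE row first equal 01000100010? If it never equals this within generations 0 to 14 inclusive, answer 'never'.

Answer: never

Derivation:
Gen 0: 01110110111
Gen 1 (rule 137): 01100100110
Gen 2 (rule 150): 10011111001
Gen 3 (rule 137): 00011110000
Gen 4 (rule 150): 00101101000
Gen 5 (rule 137): 10001000011
Gen 6 (rule 150): 11011100100
Gen 7 (rule 137): 10011000001
Gen 8 (rule 150): 11100100011
Gen 9 (rule 137): 11000001010
Gen 10 (rule 150): 00100011011
Gen 11 (rule 137): 10001010010
Gen 12 (rule 150): 11011011111
Gen 13 (rule 137): 10010011110
Gen 14 (rule 150): 11111101101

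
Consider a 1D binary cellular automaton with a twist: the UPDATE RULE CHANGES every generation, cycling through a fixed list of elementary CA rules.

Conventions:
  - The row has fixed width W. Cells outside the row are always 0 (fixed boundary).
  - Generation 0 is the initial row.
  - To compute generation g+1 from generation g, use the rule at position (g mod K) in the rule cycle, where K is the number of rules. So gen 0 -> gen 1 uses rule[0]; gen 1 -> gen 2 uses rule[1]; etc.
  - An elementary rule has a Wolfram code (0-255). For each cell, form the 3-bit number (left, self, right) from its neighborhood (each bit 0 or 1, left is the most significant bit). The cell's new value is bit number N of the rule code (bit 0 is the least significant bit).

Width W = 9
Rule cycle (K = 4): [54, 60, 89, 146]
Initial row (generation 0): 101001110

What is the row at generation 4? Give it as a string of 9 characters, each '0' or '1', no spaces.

Gen 0: 101001110
Gen 1 (rule 54): 111110001
Gen 2 (rule 60): 100001001
Gen 3 (rule 89): 011100100
Gen 4 (rule 146): 101011010

Answer: 101011010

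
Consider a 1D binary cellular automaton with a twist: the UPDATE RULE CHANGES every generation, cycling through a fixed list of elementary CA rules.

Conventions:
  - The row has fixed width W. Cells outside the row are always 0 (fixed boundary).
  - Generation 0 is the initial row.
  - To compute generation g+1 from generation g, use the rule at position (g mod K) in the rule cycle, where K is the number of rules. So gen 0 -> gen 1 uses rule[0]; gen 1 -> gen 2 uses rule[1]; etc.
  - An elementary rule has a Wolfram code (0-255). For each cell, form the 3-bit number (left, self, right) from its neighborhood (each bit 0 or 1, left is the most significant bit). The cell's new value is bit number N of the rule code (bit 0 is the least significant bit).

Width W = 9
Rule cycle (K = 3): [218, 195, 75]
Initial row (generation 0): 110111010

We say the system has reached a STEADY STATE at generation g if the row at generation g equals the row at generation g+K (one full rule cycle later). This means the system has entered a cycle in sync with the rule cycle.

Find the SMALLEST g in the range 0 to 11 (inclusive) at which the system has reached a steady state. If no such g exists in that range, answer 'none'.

Gen 0: 110111010
Gen 1 (rule 218): 110111001
Gen 2 (rule 195): 010011010
Gen 3 (rule 75): 100111000
Gen 4 (rule 218): 011111100
Gen 5 (rule 195): 101111101
Gen 6 (rule 75): 001000100
Gen 7 (rule 218): 010101010
Gen 8 (rule 195): 100000000
Gen 9 (rule 75): 001111111
Gen 10 (rule 218): 011111111
Gen 11 (rule 195): 101111111
Gen 12 (rule 75): 001000001
Gen 13 (rule 218): 010100010
Gen 14 (rule 195): 100001100

Answer: none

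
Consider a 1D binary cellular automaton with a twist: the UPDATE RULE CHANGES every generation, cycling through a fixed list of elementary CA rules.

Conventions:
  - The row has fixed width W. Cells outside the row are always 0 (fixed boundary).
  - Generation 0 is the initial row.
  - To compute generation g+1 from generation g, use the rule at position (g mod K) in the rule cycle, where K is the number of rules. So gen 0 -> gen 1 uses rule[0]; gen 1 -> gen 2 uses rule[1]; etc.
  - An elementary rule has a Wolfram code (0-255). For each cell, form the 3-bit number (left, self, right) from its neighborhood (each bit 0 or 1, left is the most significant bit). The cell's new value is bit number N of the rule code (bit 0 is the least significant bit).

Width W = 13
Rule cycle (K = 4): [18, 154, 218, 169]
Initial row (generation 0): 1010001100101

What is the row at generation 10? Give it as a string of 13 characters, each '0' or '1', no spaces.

Gen 0: 1010001100101
Gen 1 (rule 18): 0001010011000
Gen 2 (rule 154): 0010001110100
Gen 3 (rule 218): 0101011110010
Gen 4 (rule 169): 0010111100000
Gen 5 (rule 18): 0100000010000
Gen 6 (rule 154): 1010000101000
Gen 7 (rule 218): 0001001000100
Gen 8 (rule 169): 1100000010001
Gen 9 (rule 18): 0010000101010
Gen 10 (rule 154): 0101001000001

Answer: 0101001000001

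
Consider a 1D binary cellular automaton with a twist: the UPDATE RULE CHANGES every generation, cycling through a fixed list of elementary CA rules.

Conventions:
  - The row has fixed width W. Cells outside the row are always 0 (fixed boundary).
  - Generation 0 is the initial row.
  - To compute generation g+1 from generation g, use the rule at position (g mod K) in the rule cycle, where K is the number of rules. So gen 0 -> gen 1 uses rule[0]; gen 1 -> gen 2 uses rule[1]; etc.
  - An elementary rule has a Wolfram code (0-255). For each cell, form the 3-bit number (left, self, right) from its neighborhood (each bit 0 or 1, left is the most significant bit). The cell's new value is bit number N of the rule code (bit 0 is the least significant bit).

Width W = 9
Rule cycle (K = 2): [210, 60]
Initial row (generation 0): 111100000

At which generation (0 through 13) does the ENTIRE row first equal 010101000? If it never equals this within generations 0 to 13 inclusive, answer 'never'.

Gen 0: 111100000
Gen 1 (rule 210): 011110000
Gen 2 (rule 60): 010001000
Gen 3 (rule 210): 101010100
Gen 4 (rule 60): 111111110
Gen 5 (rule 210): 011111111
Gen 6 (rule 60): 010000000
Gen 7 (rule 210): 101000000
Gen 8 (rule 60): 111100000
Gen 9 (rule 210): 011110000
Gen 10 (rule 60): 010001000
Gen 11 (rule 210): 101010100
Gen 12 (rule 60): 111111110
Gen 13 (rule 210): 011111111

Answer: never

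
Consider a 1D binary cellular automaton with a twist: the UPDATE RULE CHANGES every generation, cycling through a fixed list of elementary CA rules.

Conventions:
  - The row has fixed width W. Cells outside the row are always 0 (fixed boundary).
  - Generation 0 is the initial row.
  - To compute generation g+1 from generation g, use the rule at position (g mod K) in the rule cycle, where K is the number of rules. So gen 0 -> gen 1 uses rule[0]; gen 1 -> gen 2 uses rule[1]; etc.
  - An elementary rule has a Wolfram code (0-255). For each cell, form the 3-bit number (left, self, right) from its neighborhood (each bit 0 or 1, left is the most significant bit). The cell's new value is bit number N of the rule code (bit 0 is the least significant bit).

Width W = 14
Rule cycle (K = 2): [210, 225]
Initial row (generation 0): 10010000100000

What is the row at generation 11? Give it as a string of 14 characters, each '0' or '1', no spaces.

Answer: 01000100000000

Derivation:
Gen 0: 10010000100000
Gen 1 (rule 210): 01101001010000
Gen 2 (rule 225): 00110000100111
Gen 3 (rule 210): 01011001011011
Gen 4 (rule 225): 00101000101101
Gen 5 (rule 210): 01000101000100
Gen 6 (rule 225): 00010010010001
Gen 7 (rule 210): 00101101101010
Gen 8 (rule 225): 10010110110100
Gen 9 (rule 210): 01100010010010
Gen 10 (rule 225): 00101000000000
Gen 11 (rule 210): 01000100000000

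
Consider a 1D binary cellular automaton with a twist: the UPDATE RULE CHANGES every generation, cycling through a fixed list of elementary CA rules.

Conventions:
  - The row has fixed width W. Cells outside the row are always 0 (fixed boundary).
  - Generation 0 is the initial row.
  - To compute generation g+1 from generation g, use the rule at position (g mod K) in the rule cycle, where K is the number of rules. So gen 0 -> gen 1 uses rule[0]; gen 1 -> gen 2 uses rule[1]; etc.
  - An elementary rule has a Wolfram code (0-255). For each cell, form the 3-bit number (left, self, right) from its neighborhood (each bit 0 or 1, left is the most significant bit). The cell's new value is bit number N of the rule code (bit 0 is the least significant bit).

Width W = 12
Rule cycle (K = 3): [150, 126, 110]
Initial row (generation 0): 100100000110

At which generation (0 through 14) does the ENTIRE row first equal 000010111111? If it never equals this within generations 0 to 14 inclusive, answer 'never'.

Gen 0: 100100000110
Gen 1 (rule 150): 111110001001
Gen 2 (rule 126): 100011011111
Gen 3 (rule 110): 100111110001
Gen 4 (rule 150): 111011101011
Gen 5 (rule 126): 101110111111
Gen 6 (rule 110): 111011100001
Gen 7 (rule 150): 010001010011
Gen 8 (rule 126): 111011111111
Gen 9 (rule 110): 101110000001
Gen 10 (rule 150): 100101000011
Gen 11 (rule 126): 111111100111
Gen 12 (rule 110): 100000101101
Gen 13 (rule 150): 110001100001
Gen 14 (rule 126): 111011110011

Answer: never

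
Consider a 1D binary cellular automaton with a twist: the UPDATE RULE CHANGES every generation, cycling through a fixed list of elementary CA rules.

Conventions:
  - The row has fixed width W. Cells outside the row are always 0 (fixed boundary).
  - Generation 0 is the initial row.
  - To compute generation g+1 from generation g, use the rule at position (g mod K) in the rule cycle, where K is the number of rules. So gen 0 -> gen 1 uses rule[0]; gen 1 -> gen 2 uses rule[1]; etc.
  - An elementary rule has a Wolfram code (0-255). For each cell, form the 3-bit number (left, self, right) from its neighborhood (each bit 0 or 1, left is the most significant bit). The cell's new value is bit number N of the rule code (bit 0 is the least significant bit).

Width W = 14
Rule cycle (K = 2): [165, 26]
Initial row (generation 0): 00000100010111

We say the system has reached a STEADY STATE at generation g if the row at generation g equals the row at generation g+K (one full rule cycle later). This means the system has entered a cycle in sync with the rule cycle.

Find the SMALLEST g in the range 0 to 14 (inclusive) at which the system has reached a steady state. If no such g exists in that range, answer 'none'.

Answer: none

Derivation:
Gen 0: 00000100010111
Gen 1 (rule 165): 11110101011010
Gen 2 (rule 26): 10000000010001
Gen 3 (rule 165): 10111111010101
Gen 4 (rule 26): 00100000000000
Gen 5 (rule 165): 10101111111111
Gen 6 (rule 26): 00001000000000
Gen 7 (rule 165): 11101011111111
Gen 8 (rule 26): 10000010000000
Gen 9 (rule 165): 10111010111111
Gen 10 (rule 26): 00100000100000
Gen 11 (rule 165): 10101110101111
Gen 12 (rule 26): 00001000001000
Gen 13 (rule 165): 11101011101011
Gen 14 (rule 26): 10000010000010
Gen 15 (rule 165): 10111010111010
Gen 16 (rule 26): 00100000100001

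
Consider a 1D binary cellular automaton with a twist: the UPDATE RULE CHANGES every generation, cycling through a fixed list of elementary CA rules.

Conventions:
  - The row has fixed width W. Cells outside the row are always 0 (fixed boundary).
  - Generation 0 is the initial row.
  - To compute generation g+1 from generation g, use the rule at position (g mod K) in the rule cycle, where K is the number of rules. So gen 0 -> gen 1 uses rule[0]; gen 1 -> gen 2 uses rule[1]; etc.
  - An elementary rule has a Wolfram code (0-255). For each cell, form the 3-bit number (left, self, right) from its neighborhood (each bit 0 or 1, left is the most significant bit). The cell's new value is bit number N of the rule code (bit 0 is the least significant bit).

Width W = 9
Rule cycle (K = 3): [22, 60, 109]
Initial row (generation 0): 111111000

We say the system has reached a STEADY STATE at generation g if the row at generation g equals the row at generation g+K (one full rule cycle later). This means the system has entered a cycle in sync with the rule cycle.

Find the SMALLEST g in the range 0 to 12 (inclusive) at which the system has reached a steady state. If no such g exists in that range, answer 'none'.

Answer: 4

Derivation:
Gen 0: 111111000
Gen 1 (rule 22): 000000100
Gen 2 (rule 60): 000000110
Gen 3 (rule 109): 111110110
Gen 4 (rule 22): 000000001
Gen 5 (rule 60): 000000001
Gen 6 (rule 109): 111111101
Gen 7 (rule 22): 000000001
Gen 8 (rule 60): 000000001
Gen 9 (rule 109): 111111101
Gen 10 (rule 22): 000000001
Gen 11 (rule 60): 000000001
Gen 12 (rule 109): 111111101
Gen 13 (rule 22): 000000001
Gen 14 (rule 60): 000000001
Gen 15 (rule 109): 111111101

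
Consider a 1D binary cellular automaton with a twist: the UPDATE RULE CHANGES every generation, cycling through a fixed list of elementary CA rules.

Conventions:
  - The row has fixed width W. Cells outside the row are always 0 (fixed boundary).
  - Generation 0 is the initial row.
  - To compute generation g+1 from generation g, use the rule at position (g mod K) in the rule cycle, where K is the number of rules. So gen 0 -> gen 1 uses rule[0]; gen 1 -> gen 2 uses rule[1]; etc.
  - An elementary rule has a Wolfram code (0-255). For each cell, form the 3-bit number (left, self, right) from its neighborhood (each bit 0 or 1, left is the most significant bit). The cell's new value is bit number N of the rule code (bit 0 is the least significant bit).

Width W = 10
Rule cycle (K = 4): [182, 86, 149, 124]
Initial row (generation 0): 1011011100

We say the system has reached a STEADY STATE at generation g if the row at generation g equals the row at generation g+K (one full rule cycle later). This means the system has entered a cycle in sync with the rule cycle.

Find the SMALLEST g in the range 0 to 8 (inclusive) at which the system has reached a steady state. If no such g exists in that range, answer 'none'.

Gen 0: 1011011100
Gen 1 (rule 182): 1100101010
Gen 2 (rule 86): 0111101011
Gen 3 (rule 149): 0011001000
Gen 4 (rule 124): 0011101100
Gen 5 (rule 182): 0101010010
Gen 6 (rule 86): 1101011111
Gen 7 (rule 149): 0001001110
Gen 8 (rule 124): 0001101011
Gen 9 (rule 182): 0010011100
Gen 10 (rule 86): 0111100110
Gen 11 (rule 149): 0011010001
Gen 12 (rule 124): 0011111001

Answer: none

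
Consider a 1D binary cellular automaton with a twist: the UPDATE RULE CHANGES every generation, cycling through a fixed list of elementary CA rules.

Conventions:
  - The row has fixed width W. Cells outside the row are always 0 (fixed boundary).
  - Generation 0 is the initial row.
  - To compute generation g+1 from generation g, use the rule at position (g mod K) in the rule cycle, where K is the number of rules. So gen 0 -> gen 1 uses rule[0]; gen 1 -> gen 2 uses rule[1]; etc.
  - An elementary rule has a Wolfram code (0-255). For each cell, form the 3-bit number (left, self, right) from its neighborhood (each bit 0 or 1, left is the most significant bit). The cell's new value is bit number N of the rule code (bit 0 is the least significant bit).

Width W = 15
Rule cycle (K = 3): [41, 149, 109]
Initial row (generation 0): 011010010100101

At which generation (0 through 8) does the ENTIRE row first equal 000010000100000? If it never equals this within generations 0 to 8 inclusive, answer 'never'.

Answer: 7

Derivation:
Gen 0: 011010010100101
Gen 1 (rule 41): 010100001000010
Gen 2 (rule 149): 010111101111011
Gen 3 (rule 109): 011100111001111
Gen 4 (rule 41): 010000100001000
Gen 5 (rule 149): 011110111101111
Gen 6 (rule 109): 010011100111001
Gen 7 (rule 41): 000010000100000
Gen 8 (rule 149): 111011110111111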